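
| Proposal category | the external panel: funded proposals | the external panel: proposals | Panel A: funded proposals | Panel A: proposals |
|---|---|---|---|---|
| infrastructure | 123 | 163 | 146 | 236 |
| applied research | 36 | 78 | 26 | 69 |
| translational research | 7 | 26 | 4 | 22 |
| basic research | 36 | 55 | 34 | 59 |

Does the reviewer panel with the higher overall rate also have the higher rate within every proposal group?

Infrastructure: the external panel 123/163 = 75.5%, Panel A 146/236 = 61.9% → the external panel
Applied research: the external panel 36/78 = 46.2%, Panel A 26/69 = 37.7% → the external panel
Translational research: the external panel 7/26 = 26.9%, Panel A 4/22 = 18.2% → the external panel
Basic research: the external panel 36/55 = 65.5%, Panel A 34/59 = 57.6% → the external panel
Overall: the external panel 202/322 = 62.7%, Panel A 210/386 = 54.4% → the external panel
The external panel wins overall and in every proposal group — no reversal.

Yes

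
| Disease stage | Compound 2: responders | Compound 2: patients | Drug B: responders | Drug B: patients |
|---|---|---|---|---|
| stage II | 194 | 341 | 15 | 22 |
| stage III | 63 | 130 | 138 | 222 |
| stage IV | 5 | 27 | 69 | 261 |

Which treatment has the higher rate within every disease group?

Drug B

Stage II: Compound 2 194/341 = 56.9%, Drug B 15/22 = 68.2% → Drug B
Stage III: Compound 2 63/130 = 48.5%, Drug B 138/222 = 62.2% → Drug B
Stage IV: Compound 2 5/27 = 18.5%, Drug B 69/261 = 26.4% → Drug B
Drug B has the higher rate in all 3 groups.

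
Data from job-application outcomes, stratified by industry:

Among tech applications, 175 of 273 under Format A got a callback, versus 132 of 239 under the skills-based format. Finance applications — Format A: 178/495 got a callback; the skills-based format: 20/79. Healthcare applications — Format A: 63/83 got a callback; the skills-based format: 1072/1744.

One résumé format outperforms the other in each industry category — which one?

Tech: Format A 175/273 = 64.1%, the skills-based format 132/239 = 55.2% → Format A
Finance: Format A 178/495 = 36.0%, the skills-based format 20/79 = 25.3% → Format A
Healthcare: Format A 63/83 = 75.9%, the skills-based format 1072/1744 = 61.5% → Format A
Format A has the higher rate in all 3 groups.

Format A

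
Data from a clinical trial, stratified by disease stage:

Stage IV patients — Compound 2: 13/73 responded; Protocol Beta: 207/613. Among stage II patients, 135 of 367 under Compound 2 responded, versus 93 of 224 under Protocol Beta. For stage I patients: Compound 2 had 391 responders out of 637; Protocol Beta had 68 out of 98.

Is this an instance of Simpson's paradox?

Stage IV: Compound 2 13/73 = 17.8%, Protocol Beta 207/613 = 33.8% → Protocol Beta
Stage II: Compound 2 135/367 = 36.8%, Protocol Beta 93/224 = 41.5% → Protocol Beta
Stage I: Compound 2 391/637 = 61.4%, Protocol Beta 68/98 = 69.4% → Protocol Beta
Overall: Compound 2 539/1077 = 50.0%, Protocol Beta 368/935 = 39.4% → Compound 2
Protocol Beta wins each disease group but Compound 2 wins overall — the comparison reverses. Protocol Beta's patients skew toward stage IV, which has a lower base rate.

Yes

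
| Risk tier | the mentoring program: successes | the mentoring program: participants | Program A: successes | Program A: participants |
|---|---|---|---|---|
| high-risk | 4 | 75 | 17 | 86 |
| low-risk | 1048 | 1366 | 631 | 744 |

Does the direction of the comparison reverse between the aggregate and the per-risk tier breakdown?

High-risk: the mentoring program 4/75 = 5.3%, Program A 17/86 = 19.8% → Program A
Low-risk: the mentoring program 1048/1366 = 76.7%, Program A 631/744 = 84.8% → Program A
Overall: the mentoring program 1052/1441 = 73.0%, Program A 648/830 = 78.1% → Program A
Program A wins overall and in every risk group — no reversal.

No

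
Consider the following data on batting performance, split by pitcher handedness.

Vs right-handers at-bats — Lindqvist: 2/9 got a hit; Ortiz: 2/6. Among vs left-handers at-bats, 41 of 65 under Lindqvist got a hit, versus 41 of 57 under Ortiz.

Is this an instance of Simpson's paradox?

No

Vs right-handers: Lindqvist 2/9 = 22.2%, Ortiz 2/6 = 33.3% → Ortiz
Vs left-handers: Lindqvist 41/65 = 63.1%, Ortiz 41/57 = 71.9% → Ortiz
Overall: Lindqvist 43/74 = 58.1%, Ortiz 43/63 = 68.3% → Ortiz
Ortiz wins overall and in every pitcher group — no reversal.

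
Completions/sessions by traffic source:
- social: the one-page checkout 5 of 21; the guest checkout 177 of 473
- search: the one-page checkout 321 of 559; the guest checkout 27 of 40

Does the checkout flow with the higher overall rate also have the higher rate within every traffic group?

No

Social: the one-page checkout 5/21 = 23.8%, the guest checkout 177/473 = 37.4% → the guest checkout
Search: the one-page checkout 321/559 = 57.4%, the guest checkout 27/40 = 67.5% → the guest checkout
Overall: the one-page checkout 326/580 = 56.2%, the guest checkout 204/513 = 39.8% → the one-page checkout
The guest checkout wins each traffic group but the one-page checkout wins overall — the comparison reverses. The guest checkout's sessions skew toward social, which has a lower base rate.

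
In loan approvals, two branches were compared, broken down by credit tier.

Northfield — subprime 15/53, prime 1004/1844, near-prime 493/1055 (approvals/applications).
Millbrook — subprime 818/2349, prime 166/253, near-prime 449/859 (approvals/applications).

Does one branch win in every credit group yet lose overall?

Yes

Subprime: Northfield 15/53 = 28.3%, Millbrook 818/2349 = 34.8% → Millbrook
Prime: Northfield 1004/1844 = 54.4%, Millbrook 166/253 = 65.6% → Millbrook
Near-prime: Northfield 493/1055 = 46.7%, Millbrook 449/859 = 52.3% → Millbrook
Overall: Northfield 1512/2952 = 51.2%, Millbrook 1433/3461 = 41.4% → Northfield
Millbrook wins each credit group but Northfield wins overall — the comparison reverses. Millbrook's applications skew toward subprime, which has a lower base rate.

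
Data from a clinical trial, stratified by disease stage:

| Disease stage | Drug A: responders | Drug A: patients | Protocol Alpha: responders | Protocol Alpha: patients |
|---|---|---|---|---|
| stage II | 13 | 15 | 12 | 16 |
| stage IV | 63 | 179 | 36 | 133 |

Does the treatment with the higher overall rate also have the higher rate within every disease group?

Stage II: Drug A 13/15 = 86.7%, Protocol Alpha 12/16 = 75.0% → Drug A
Stage IV: Drug A 63/179 = 35.2%, Protocol Alpha 36/133 = 27.1% → Drug A
Overall: Drug A 76/194 = 39.2%, Protocol Alpha 48/149 = 32.2% → Drug A
Drug A wins overall and in every disease group — no reversal.

Yes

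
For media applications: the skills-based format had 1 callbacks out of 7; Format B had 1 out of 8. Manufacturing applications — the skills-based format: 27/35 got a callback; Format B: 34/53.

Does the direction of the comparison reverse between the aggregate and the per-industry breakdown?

Media: the skills-based format 1/7 = 14.3%, Format B 1/8 = 12.5% → the skills-based format
Manufacturing: the skills-based format 27/35 = 77.1%, Format B 34/53 = 64.2% → the skills-based format
Overall: the skills-based format 28/42 = 66.7%, Format B 35/61 = 57.4% → the skills-based format
The skills-based format wins overall and in every industry group — no reversal.

No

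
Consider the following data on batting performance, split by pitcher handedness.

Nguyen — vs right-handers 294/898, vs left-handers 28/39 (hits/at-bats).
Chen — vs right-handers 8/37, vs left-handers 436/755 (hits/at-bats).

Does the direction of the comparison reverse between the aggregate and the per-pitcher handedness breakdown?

Vs right-handers: Nguyen 294/898 = 32.7%, Chen 8/37 = 21.6% → Nguyen
Vs left-handers: Nguyen 28/39 = 71.8%, Chen 436/755 = 57.7% → Nguyen
Overall: Nguyen 322/937 = 34.4%, Chen 444/792 = 56.1% → Chen
Nguyen wins each pitcher group but Chen wins overall — the comparison reverses. Nguyen's at-bats skew toward vs right-handers, which has a lower base rate.

Yes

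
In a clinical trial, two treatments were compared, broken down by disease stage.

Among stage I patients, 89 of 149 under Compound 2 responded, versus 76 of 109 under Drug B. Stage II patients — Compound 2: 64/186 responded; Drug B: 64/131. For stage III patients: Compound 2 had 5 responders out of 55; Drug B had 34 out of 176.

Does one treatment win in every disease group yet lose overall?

Stage I: Compound 2 89/149 = 59.7%, Drug B 76/109 = 69.7% → Drug B
Stage II: Compound 2 64/186 = 34.4%, Drug B 64/131 = 48.9% → Drug B
Stage III: Compound 2 5/55 = 9.1%, Drug B 34/176 = 19.3% → Drug B
Overall: Compound 2 158/390 = 40.5%, Drug B 174/416 = 41.8% → Drug B
Drug B wins overall and in every disease group — no reversal.

No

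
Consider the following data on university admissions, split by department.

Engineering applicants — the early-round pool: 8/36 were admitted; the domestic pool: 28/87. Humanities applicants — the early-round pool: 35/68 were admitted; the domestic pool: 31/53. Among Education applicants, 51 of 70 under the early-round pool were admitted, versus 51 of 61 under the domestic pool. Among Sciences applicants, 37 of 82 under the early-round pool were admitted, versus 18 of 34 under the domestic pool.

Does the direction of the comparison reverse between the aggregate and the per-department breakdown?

No

Engineering: the early-round pool 8/36 = 22.2%, the domestic pool 28/87 = 32.2% → the domestic pool
Humanities: the early-round pool 35/68 = 51.5%, the domestic pool 31/53 = 58.5% → the domestic pool
Education: the early-round pool 51/70 = 72.9%, the domestic pool 51/61 = 83.6% → the domestic pool
Sciences: the early-round pool 37/82 = 45.1%, the domestic pool 18/34 = 52.9% → the domestic pool
Overall: the early-round pool 131/256 = 51.2%, the domestic pool 128/235 = 54.5% → the domestic pool
The domestic pool wins overall and in every department group — no reversal.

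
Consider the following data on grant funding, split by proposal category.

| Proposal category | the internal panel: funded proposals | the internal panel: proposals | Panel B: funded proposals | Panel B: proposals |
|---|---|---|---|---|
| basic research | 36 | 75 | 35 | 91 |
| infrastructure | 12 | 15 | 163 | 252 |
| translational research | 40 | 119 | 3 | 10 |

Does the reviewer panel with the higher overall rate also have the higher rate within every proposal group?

Basic research: the internal panel 36/75 = 48.0%, Panel B 35/91 = 38.5% → the internal panel
Infrastructure: the internal panel 12/15 = 80.0%, Panel B 163/252 = 64.7% → the internal panel
Translational research: the internal panel 40/119 = 33.6%, Panel B 3/10 = 30.0% → the internal panel
Overall: the internal panel 88/209 = 42.1%, Panel B 201/353 = 56.9% → Panel B
The internal panel wins each proposal group but Panel B wins overall — the comparison reverses. The internal panel's proposals skew toward translational research, which has a lower base rate.

No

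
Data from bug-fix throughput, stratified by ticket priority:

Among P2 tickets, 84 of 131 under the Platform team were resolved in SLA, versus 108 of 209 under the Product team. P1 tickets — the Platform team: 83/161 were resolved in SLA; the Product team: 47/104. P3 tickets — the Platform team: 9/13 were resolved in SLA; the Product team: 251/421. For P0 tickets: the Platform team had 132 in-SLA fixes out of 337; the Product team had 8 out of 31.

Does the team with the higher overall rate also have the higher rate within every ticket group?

P2: the Platform team 84/131 = 64.1%, the Product team 108/209 = 51.7% → the Platform team
P1: the Platform team 83/161 = 51.6%, the Product team 47/104 = 45.2% → the Platform team
P3: the Platform team 9/13 = 69.2%, the Product team 251/421 = 59.6% → the Platform team
P0: the Platform team 132/337 = 39.2%, the Product team 8/31 = 25.8% → the Platform team
Overall: the Platform team 308/642 = 48.0%, the Product team 414/765 = 54.1% → the Product team
The Platform team wins each ticket group but the Product team wins overall — the comparison reverses. The Platform team's tickets skew toward P0, which has a lower base rate.

No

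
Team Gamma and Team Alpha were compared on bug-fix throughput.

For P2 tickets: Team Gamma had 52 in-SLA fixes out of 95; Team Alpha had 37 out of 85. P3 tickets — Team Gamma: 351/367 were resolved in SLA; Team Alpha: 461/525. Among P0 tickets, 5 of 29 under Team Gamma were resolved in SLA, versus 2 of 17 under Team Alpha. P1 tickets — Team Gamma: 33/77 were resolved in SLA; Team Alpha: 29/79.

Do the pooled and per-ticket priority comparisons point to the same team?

P2: Team Gamma 52/95 = 54.7%, Team Alpha 37/85 = 43.5% → Team Gamma
P3: Team Gamma 351/367 = 95.6%, Team Alpha 461/525 = 87.8% → Team Gamma
P0: Team Gamma 5/29 = 17.2%, Team Alpha 2/17 = 11.8% → Team Gamma
P1: Team Gamma 33/77 = 42.9%, Team Alpha 29/79 = 36.7% → Team Gamma
Overall: Team Gamma 441/568 = 77.6%, Team Alpha 529/706 = 74.9% → Team Gamma
Team Gamma wins overall and in every ticket group — no reversal.

Yes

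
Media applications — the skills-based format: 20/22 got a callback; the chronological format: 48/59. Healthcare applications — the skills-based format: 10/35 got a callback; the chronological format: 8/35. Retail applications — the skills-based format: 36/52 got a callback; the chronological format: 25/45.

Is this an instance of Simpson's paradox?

Media: the skills-based format 20/22 = 90.9%, the chronological format 48/59 = 81.4% → the skills-based format
Healthcare: the skills-based format 10/35 = 28.6%, the chronological format 8/35 = 22.9% → the skills-based format
Retail: the skills-based format 36/52 = 69.2%, the chronological format 25/45 = 55.6% → the skills-based format
Overall: the skills-based format 66/109 = 60.6%, the chronological format 81/139 = 58.3% → the skills-based format
The skills-based format wins overall and in every industry group — no reversal.

No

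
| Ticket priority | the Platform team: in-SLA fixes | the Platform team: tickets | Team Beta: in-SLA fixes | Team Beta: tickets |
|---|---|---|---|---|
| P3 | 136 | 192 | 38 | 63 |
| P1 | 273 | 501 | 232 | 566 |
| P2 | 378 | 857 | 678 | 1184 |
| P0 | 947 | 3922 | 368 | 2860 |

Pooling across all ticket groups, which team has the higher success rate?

P3: the Platform team 136/192 = 70.8%, Team Beta 38/63 = 60.3% → the Platform team
P1: the Platform team 273/501 = 54.5%, Team Beta 232/566 = 41.0% → the Platform team
P2: the Platform team 378/857 = 44.1%, Team Beta 678/1184 = 57.3% → Team Beta
P0: the Platform team 947/3922 = 24.1%, Team Beta 368/2860 = 12.9% → the Platform team
Overall: the Platform team 1734/5472 = 31.7%, Team Beta 1316/4673 = 28.2% → the Platform team
(Neither sweeps every ticket group, but the Platform team has the higher pooled rate.)

the Platform team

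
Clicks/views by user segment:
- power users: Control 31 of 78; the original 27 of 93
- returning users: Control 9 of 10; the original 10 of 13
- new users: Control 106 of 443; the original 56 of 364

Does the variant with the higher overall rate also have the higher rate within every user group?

Power users: Control 31/78 = 39.7%, the original 27/93 = 29.0% → Control
Returning users: Control 9/10 = 90.0%, the original 10/13 = 76.9% → Control
New users: Control 106/443 = 23.9%, the original 56/364 = 15.4% → Control
Overall: Control 146/531 = 27.5%, the original 93/470 = 19.8% → Control
Control wins overall and in every user group — no reversal.

Yes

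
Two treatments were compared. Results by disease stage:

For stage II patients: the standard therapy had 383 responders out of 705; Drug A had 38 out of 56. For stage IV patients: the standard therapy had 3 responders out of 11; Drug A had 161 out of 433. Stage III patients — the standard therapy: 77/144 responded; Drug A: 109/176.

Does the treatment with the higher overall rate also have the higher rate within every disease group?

Stage II: the standard therapy 383/705 = 54.3%, Drug A 38/56 = 67.9% → Drug A
Stage IV: the standard therapy 3/11 = 27.3%, Drug A 161/433 = 37.2% → Drug A
Stage III: the standard therapy 77/144 = 53.5%, Drug A 109/176 = 61.9% → Drug A
Overall: the standard therapy 463/860 = 53.8%, Drug A 308/665 = 46.3% → the standard therapy
Drug A wins each disease group but the standard therapy wins overall — the comparison reverses. Drug A's patients skew toward stage IV, which has a lower base rate.

No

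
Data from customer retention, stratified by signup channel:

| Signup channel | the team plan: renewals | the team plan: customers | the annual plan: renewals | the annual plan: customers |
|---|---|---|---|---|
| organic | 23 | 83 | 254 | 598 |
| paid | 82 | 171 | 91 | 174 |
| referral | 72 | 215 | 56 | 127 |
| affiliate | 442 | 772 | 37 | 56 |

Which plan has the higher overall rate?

the team plan

Organic: the team plan 23/83 = 27.7%, the annual plan 254/598 = 42.5% → the annual plan
Paid: the team plan 82/171 = 48.0%, the annual plan 91/174 = 52.3% → the annual plan
Referral: the team plan 72/215 = 33.5%, the annual plan 56/127 = 44.1% → the annual plan
Affiliate: the team plan 442/772 = 57.3%, the annual plan 37/56 = 66.1% → the annual plan
Overall: the team plan 619/1241 = 49.9%, the annual plan 438/955 = 45.9% → the team plan
(The annual plan wins every signup group but the team plan wins overall — the annual plan's customers skew toward the low-rate organic group.)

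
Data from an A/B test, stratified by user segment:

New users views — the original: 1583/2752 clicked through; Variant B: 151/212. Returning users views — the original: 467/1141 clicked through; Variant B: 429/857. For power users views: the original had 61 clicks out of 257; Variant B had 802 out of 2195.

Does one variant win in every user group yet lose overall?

Yes

New users: the original 1583/2752 = 57.5%, Variant B 151/212 = 71.2% → Variant B
Returning users: the original 467/1141 = 40.9%, Variant B 429/857 = 50.1% → Variant B
Power users: the original 61/257 = 23.7%, Variant B 802/2195 = 36.5% → Variant B
Overall: the original 2111/4150 = 50.9%, Variant B 1382/3264 = 42.3% → the original
Variant B wins each user group but the original wins overall — the comparison reverses. Variant B's views skew toward power users, which has a lower base rate.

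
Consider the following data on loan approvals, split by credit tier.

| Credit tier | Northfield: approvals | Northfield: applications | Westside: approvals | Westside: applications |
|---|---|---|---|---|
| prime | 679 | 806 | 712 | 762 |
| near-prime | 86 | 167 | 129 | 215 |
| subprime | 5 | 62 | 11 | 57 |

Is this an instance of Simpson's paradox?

No

Prime: Northfield 679/806 = 84.2%, Westside 712/762 = 93.4% → Westside
Near-prime: Northfield 86/167 = 51.5%, Westside 129/215 = 60.0% → Westside
Subprime: Northfield 5/62 = 8.1%, Westside 11/57 = 19.3% → Westside
Overall: Northfield 770/1035 = 74.4%, Westside 852/1034 = 82.4% → Westside
Westside wins overall and in every credit group — no reversal.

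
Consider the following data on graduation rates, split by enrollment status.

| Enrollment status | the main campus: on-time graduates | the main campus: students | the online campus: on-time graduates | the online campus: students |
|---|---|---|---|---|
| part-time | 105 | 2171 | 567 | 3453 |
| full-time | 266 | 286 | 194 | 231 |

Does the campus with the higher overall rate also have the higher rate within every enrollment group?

No

Part-time: the main campus 105/2171 = 4.8%, the online campus 567/3453 = 16.4% → the online campus
Full-time: the main campus 266/286 = 93.0%, the online campus 194/231 = 84.0% → the main campus
Overall: the main campus 371/2457 = 15.1%, the online campus 761/3684 = 20.7% → the online campus
Neither sweeps: the main campus wins 1 of 2 groups, the online campus wins 1. The online campus wins overall but not every group — no Simpson reversal.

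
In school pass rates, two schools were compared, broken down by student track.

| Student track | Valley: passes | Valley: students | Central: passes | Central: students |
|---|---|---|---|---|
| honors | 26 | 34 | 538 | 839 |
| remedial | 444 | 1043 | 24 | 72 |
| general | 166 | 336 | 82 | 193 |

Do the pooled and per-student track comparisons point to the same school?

No

Honors: Valley 26/34 = 76.5%, Central 538/839 = 64.1% → Valley
Remedial: Valley 444/1043 = 42.6%, Central 24/72 = 33.3% → Valley
General: Valley 166/336 = 49.4%, Central 82/193 = 42.5% → Valley
Overall: Valley 636/1413 = 45.0%, Central 644/1104 = 58.3% → Central
Valley wins each student group but Central wins overall — the comparison reverses. Valley's students skew toward remedial, which has a lower base rate.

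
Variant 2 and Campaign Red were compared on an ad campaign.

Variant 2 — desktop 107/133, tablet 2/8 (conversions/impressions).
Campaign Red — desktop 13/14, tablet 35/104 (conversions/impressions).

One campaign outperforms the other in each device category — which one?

Campaign Red

Desktop: Variant 2 107/133 = 80.5%, Campaign Red 13/14 = 92.9% → Campaign Red
Tablet: Variant 2 2/8 = 25.0%, Campaign Red 35/104 = 33.7% → Campaign Red
Campaign Red has the higher rate in both groups.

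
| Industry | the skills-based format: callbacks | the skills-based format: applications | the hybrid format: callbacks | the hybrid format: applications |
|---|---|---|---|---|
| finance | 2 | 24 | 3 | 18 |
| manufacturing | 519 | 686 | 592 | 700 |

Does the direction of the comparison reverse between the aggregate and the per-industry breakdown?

Finance: the skills-based format 2/24 = 8.3%, the hybrid format 3/18 = 16.7% → the hybrid format
Manufacturing: the skills-based format 519/686 = 75.7%, the hybrid format 592/700 = 84.6% → the hybrid format
Overall: the skills-based format 521/710 = 73.4%, the hybrid format 595/718 = 82.9% → the hybrid format
The hybrid format wins overall and in every industry group — no reversal.

No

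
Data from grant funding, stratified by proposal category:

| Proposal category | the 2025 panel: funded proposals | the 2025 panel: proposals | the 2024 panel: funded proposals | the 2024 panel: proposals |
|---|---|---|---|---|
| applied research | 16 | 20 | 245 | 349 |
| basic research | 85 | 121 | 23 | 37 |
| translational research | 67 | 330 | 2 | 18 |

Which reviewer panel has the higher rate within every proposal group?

the 2025 panel

Applied research: the 2025 panel 16/20 = 80.0%, the 2024 panel 245/349 = 70.2% → the 2025 panel
Basic research: the 2025 panel 85/121 = 70.2%, the 2024 panel 23/37 = 62.2% → the 2025 panel
Translational research: the 2025 panel 67/330 = 20.3%, the 2024 panel 2/18 = 11.1% → the 2025 panel
The 2025 panel has the higher rate in all 3 groups.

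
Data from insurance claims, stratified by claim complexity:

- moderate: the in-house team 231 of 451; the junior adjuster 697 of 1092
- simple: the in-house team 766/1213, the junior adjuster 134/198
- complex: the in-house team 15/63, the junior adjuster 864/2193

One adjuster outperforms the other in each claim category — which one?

Moderate: the in-house team 231/451 = 51.2%, the junior adjuster 697/1092 = 63.8% → the junior adjuster
Simple: the in-house team 766/1213 = 63.1%, the junior adjuster 134/198 = 67.7% → the junior adjuster
Complex: the in-house team 15/63 = 23.8%, the junior adjuster 864/2193 = 39.4% → the junior adjuster
The junior adjuster has the higher rate in all 3 groups.

the junior adjuster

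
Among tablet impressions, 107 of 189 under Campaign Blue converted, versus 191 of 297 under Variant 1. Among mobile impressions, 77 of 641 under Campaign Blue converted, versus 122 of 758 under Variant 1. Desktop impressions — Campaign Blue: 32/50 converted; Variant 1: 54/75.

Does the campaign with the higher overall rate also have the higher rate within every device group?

Tablet: Campaign Blue 107/189 = 56.6%, Variant 1 191/297 = 64.3% → Variant 1
Mobile: Campaign Blue 77/641 = 12.0%, Variant 1 122/758 = 16.1% → Variant 1
Desktop: Campaign Blue 32/50 = 64.0%, Variant 1 54/75 = 72.0% → Variant 1
Overall: Campaign Blue 216/880 = 24.5%, Variant 1 367/1130 = 32.5% → Variant 1
Variant 1 wins overall and in every device group — no reversal.

Yes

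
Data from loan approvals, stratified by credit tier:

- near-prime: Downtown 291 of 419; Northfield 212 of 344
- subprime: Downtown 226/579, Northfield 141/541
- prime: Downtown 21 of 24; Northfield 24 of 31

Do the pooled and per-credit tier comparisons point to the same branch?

Near-prime: Downtown 291/419 = 69.5%, Northfield 212/344 = 61.6% → Downtown
Subprime: Downtown 226/579 = 39.0%, Northfield 141/541 = 26.1% → Downtown
Prime: Downtown 21/24 = 87.5%, Northfield 24/31 = 77.4% → Downtown
Overall: Downtown 538/1022 = 52.6%, Northfield 377/916 = 41.2% → Downtown
Downtown wins overall and in every credit group — no reversal.

Yes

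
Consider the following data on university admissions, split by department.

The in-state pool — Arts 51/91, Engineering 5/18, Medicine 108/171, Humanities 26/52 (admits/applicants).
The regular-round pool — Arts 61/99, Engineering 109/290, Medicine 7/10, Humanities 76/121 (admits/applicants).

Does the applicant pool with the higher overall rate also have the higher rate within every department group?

Arts: the in-state pool 51/91 = 56.0%, the regular-round pool 61/99 = 61.6% → the regular-round pool
Engineering: the in-state pool 5/18 = 27.8%, the regular-round pool 109/290 = 37.6% → the regular-round pool
Medicine: the in-state pool 108/171 = 63.2%, the regular-round pool 7/10 = 70.0% → the regular-round pool
Humanities: the in-state pool 26/52 = 50.0%, the regular-round pool 76/121 = 62.8% → the regular-round pool
Overall: the in-state pool 190/332 = 57.2%, the regular-round pool 253/520 = 48.7% → the in-state pool
The regular-round pool wins each department group but the in-state pool wins overall — the comparison reverses. The regular-round pool's applicants skew toward Engineering, which has a lower base rate.

No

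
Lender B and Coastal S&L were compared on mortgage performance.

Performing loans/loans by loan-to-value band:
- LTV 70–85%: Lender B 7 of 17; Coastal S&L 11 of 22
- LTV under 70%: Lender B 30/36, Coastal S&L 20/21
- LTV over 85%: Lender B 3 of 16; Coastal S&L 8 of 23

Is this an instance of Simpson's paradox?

LTV 70–85%: Lender B 7/17 = 41.2%, Coastal S&L 11/22 = 50.0% → Coastal S&L
LTV under 70%: Lender B 30/36 = 83.3%, Coastal S&L 20/21 = 95.2% → Coastal S&L
LTV over 85%: Lender B 3/16 = 18.8%, Coastal S&L 8/23 = 34.8% → Coastal S&L
Overall: Lender B 40/69 = 58.0%, Coastal S&L 39/66 = 59.1% → Coastal S&L
Coastal S&L wins overall and in every loan-to-value group — no reversal.

No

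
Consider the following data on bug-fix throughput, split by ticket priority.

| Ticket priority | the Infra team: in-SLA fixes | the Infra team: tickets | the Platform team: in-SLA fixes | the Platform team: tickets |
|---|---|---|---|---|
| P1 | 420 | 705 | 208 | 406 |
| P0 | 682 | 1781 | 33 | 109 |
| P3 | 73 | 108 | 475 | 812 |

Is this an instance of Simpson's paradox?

Yes

P1: the Infra team 420/705 = 59.6%, the Platform team 208/406 = 51.2% → the Infra team
P0: the Infra team 682/1781 = 38.3%, the Platform team 33/109 = 30.3% → the Infra team
P3: the Infra team 73/108 = 67.6%, the Platform team 475/812 = 58.5% → the Infra team
Overall: the Infra team 1175/2594 = 45.3%, the Platform team 716/1327 = 54.0% → the Platform team
The Infra team wins each ticket group but the Platform team wins overall — the comparison reverses. The Infra team's tickets skew toward P0, which has a lower base rate.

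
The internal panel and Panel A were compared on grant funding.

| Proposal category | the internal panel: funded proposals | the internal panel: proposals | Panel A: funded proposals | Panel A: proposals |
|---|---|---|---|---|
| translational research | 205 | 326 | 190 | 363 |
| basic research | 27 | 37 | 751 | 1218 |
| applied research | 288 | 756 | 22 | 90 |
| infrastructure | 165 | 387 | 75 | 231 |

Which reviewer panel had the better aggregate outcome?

Translational research: the internal panel 205/326 = 62.9%, Panel A 190/363 = 52.3% → the internal panel
Basic research: the internal panel 27/37 = 73.0%, Panel A 751/1218 = 61.7% → the internal panel
Applied research: the internal panel 288/756 = 38.1%, Panel A 22/90 = 24.4% → the internal panel
Infrastructure: the internal panel 165/387 = 42.6%, Panel A 75/231 = 32.5% → the internal panel
Overall: the internal panel 685/1506 = 45.5%, Panel A 1038/1902 = 54.6% → Panel A
(The internal panel wins every proposal group but Panel A wins overall — the internal panel's proposals skew toward the low-rate applied research group.)

Panel A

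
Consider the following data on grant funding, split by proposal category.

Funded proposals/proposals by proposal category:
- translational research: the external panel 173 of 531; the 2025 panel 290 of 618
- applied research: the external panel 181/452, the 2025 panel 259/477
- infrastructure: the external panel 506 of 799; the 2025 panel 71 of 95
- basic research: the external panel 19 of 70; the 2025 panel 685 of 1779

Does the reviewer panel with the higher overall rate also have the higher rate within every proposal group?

No

Translational research: the external panel 173/531 = 32.6%, the 2025 panel 290/618 = 46.9% → the 2025 panel
Applied research: the external panel 181/452 = 40.0%, the 2025 panel 259/477 = 54.3% → the 2025 panel
Infrastructure: the external panel 506/799 = 63.3%, the 2025 panel 71/95 = 74.7% → the 2025 panel
Basic research: the external panel 19/70 = 27.1%, the 2025 panel 685/1779 = 38.5% → the 2025 panel
Overall: the external panel 879/1852 = 47.5%, the 2025 panel 1305/2969 = 44.0% → the external panel
The 2025 panel wins each proposal group but the external panel wins overall — the comparison reverses. The 2025 panel's proposals skew toward basic research, which has a lower base rate.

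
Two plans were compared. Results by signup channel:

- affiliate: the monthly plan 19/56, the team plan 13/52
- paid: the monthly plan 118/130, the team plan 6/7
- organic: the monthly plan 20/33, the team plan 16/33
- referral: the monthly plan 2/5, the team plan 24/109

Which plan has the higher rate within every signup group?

Affiliate: the monthly plan 19/56 = 33.9%, the team plan 13/52 = 25.0% → the monthly plan
Paid: the monthly plan 118/130 = 90.8%, the team plan 6/7 = 85.7% → the monthly plan
Organic: the monthly plan 20/33 = 60.6%, the team plan 16/33 = 48.5% → the monthly plan
Referral: the monthly plan 2/5 = 40.0%, the team plan 24/109 = 22.0% → the monthly plan
The monthly plan has the higher rate in all 4 groups.

the monthly plan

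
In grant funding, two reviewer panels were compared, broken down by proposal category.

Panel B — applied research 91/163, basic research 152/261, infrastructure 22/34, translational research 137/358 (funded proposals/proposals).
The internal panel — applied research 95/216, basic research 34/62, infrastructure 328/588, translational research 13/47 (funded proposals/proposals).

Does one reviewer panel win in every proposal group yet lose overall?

Yes

Applied research: Panel B 91/163 = 55.8%, the internal panel 95/216 = 44.0% → Panel B
Basic research: Panel B 152/261 = 58.2%, the internal panel 34/62 = 54.8% → Panel B
Infrastructure: Panel B 22/34 = 64.7%, the internal panel 328/588 = 55.8% → Panel B
Translational research: Panel B 137/358 = 38.3%, the internal panel 13/47 = 27.7% → Panel B
Overall: Panel B 402/816 = 49.3%, the internal panel 470/913 = 51.5% → the internal panel
Panel B wins each proposal group but the internal panel wins overall — the comparison reverses. Panel B's proposals skew toward translational research, which has a lower base rate.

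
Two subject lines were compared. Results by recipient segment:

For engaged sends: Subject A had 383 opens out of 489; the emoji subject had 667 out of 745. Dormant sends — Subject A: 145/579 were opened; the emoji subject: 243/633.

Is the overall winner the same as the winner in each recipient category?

Yes

Engaged: Subject A 383/489 = 78.3%, the emoji subject 667/745 = 89.5% → the emoji subject
Dormant: Subject A 145/579 = 25.0%, the emoji subject 243/633 = 38.4% → the emoji subject
Overall: Subject A 528/1068 = 49.4%, the emoji subject 910/1378 = 66.0% → the emoji subject
The emoji subject wins overall and in every recipient group — no reversal.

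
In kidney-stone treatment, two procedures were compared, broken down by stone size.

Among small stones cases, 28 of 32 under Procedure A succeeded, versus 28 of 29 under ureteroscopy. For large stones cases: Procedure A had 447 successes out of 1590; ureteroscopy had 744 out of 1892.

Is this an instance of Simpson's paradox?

No

Small stones: Procedure A 28/32 = 87.5%, ureteroscopy 28/29 = 96.6% → ureteroscopy
Large stones: Procedure A 447/1590 = 28.1%, ureteroscopy 744/1892 = 39.3% → ureteroscopy
Overall: Procedure A 475/1622 = 29.3%, ureteroscopy 772/1921 = 40.2% → ureteroscopy
Ureteroscopy wins overall and in every stone group — no reversal.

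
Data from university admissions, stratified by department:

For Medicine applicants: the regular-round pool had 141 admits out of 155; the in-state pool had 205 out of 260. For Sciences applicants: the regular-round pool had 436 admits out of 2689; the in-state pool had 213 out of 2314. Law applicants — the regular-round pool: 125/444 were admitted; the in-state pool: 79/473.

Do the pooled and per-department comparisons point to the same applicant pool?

Yes

Medicine: the regular-round pool 141/155 = 91.0%, the in-state pool 205/260 = 78.8% → the regular-round pool
Sciences: the regular-round pool 436/2689 = 16.2%, the in-state pool 213/2314 = 9.2% → the regular-round pool
Law: the regular-round pool 125/444 = 28.2%, the in-state pool 79/473 = 16.7% → the regular-round pool
Overall: the regular-round pool 702/3288 = 21.4%, the in-state pool 497/3047 = 16.3% → the regular-round pool
The regular-round pool wins overall and in every department group — no reversal.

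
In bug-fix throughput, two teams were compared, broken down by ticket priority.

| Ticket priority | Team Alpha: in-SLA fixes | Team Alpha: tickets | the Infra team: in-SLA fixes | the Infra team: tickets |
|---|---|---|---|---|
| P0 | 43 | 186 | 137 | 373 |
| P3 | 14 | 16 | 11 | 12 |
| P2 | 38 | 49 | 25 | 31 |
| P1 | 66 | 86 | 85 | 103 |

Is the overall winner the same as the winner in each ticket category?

Yes

P0: Team Alpha 43/186 = 23.1%, the Infra team 137/373 = 36.7% → the Infra team
P3: Team Alpha 14/16 = 87.5%, the Infra team 11/12 = 91.7% → the Infra team
P2: Team Alpha 38/49 = 77.6%, the Infra team 25/31 = 80.6% → the Infra team
P1: Team Alpha 66/86 = 76.7%, the Infra team 85/103 = 82.5% → the Infra team
Overall: Team Alpha 161/337 = 47.8%, the Infra team 258/519 = 49.7% → the Infra team
The Infra team wins overall and in every ticket group — no reversal.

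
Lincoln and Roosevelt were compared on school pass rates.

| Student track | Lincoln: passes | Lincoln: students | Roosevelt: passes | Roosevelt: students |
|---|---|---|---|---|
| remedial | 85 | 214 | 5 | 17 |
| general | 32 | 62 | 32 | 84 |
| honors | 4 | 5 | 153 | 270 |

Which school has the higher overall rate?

Remedial: Lincoln 85/214 = 39.7%, Roosevelt 5/17 = 29.4% → Lincoln
General: Lincoln 32/62 = 51.6%, Roosevelt 32/84 = 38.1% → Lincoln
Honors: Lincoln 4/5 = 80.0%, Roosevelt 153/270 = 56.7% → Lincoln
Overall: Lincoln 121/281 = 43.1%, Roosevelt 190/371 = 51.2% → Roosevelt
(Lincoln wins every student group but Roosevelt wins overall — Lincoln's students skew toward the low-rate remedial group.)

Roosevelt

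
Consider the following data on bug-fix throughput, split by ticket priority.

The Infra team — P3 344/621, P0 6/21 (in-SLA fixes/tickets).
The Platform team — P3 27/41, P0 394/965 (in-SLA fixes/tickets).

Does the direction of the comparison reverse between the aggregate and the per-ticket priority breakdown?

P3: the Infra team 344/621 = 55.4%, the Platform team 27/41 = 65.9% → the Platform team
P0: the Infra team 6/21 = 28.6%, the Platform team 394/965 = 40.8% → the Platform team
Overall: the Infra team 350/642 = 54.5%, the Platform team 421/1006 = 41.8% → the Infra team
The Platform team wins each ticket group but the Infra team wins overall — the comparison reverses. The Platform team's tickets skew toward P0, which has a lower base rate.

Yes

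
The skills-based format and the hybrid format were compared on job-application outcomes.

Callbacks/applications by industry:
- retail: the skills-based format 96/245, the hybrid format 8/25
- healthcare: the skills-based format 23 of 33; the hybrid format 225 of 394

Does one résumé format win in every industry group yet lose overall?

Retail: the skills-based format 96/245 = 39.2%, the hybrid format 8/25 = 32.0% → the skills-based format
Healthcare: the skills-based format 23/33 = 69.7%, the hybrid format 225/394 = 57.1% → the skills-based format
Overall: the skills-based format 119/278 = 42.8%, the hybrid format 233/419 = 55.6% → the hybrid format
The skills-based format wins each industry group but the hybrid format wins overall — the comparison reverses. The skills-based format's applications skew toward retail, which has a lower base rate.

Yes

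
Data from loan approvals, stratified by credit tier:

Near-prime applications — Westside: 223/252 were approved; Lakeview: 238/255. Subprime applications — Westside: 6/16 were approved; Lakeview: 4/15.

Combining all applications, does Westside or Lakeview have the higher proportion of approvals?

Lakeview

Near-prime: Westside 223/252 = 88.5%, Lakeview 238/255 = 93.3% → Lakeview
Subprime: Westside 6/16 = 37.5%, Lakeview 4/15 = 26.7% → Westside
Overall: Westside 229/268 = 85.4%, Lakeview 242/270 = 89.6% → Lakeview
(Neither sweeps every credit group, but Lakeview has the higher pooled rate.)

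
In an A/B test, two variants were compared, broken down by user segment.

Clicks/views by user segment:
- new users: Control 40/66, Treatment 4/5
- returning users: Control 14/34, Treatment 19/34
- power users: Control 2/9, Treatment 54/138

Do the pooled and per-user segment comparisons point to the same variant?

New users: Control 40/66 = 60.6%, Treatment 4/5 = 80.0% → Treatment
Returning users: Control 14/34 = 41.2%, Treatment 19/34 = 55.9% → Treatment
Power users: Control 2/9 = 22.2%, Treatment 54/138 = 39.1% → Treatment
Overall: Control 56/109 = 51.4%, Treatment 77/177 = 43.5% → Control
Treatment wins each user group but Control wins overall — the comparison reverses. Treatment's views skew toward power users, which has a lower base rate.

No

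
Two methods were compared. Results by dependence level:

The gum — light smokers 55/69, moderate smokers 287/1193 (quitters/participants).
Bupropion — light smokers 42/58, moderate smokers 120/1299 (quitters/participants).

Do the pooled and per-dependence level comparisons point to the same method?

Light smokers: the gum 55/69 = 79.7%, bupropion 42/58 = 72.4% → the gum
Moderate smokers: the gum 287/1193 = 24.1%, bupropion 120/1299 = 9.2% → the gum
Overall: the gum 342/1262 = 27.1%, bupropion 162/1357 = 11.9% → the gum
The gum wins overall and in every dependence group — no reversal.

Yes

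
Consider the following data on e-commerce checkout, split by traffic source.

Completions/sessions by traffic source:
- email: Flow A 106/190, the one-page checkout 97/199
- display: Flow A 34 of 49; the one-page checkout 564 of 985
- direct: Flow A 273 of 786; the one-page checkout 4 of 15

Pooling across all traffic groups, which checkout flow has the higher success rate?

the one-page checkout

Email: Flow A 106/190 = 55.8%, the one-page checkout 97/199 = 48.7% → Flow A
Display: Flow A 34/49 = 69.4%, the one-page checkout 564/985 = 57.3% → Flow A
Direct: Flow A 273/786 = 34.7%, the one-page checkout 4/15 = 26.7% → Flow A
Overall: Flow A 413/1025 = 40.3%, the one-page checkout 665/1199 = 55.5% → the one-page checkout
(Flow A wins every traffic group but the one-page checkout wins overall — Flow A's sessions skew toward the low-rate direct group.)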